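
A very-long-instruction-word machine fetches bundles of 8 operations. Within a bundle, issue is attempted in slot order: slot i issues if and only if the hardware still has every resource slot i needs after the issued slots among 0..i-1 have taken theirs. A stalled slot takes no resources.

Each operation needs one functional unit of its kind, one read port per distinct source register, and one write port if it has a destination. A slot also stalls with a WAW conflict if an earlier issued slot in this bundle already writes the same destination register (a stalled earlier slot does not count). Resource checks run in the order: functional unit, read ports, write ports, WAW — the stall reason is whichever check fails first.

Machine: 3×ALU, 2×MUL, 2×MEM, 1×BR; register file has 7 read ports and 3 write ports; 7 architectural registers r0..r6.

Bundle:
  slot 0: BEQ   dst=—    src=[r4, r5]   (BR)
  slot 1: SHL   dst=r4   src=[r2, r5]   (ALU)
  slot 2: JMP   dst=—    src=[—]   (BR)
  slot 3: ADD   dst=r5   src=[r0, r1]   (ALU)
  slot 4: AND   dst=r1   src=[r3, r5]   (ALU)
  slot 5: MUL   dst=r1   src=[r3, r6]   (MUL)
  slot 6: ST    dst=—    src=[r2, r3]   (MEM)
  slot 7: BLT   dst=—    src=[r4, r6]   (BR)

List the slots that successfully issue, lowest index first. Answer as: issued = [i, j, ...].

(0) want 1×BR +2rd +0wr — yes → AL3|MU2|ME2|BR0|rd5|wr3
(1) want 1×ALU +2rd +1wr — yes → AL2|MU2|ME2|BR0|rd3|wr2
(2) want 1×BR +0rd +0wr — FU → AL2|MU2|ME2|BR0|rd3|wr2
(3) want 1×ALU +2rd +1wr — yes → AL1|MU2|ME2|BR0|rd1|wr1
(4) want 1×ALU +2rd +1wr — RD_PORT → AL1|MU2|ME2|BR0|rd1|wr1
(5) want 1×MUL +2rd +1wr — RD_PORT → AL1|MU2|ME2|BR0|rd1|wr1
(6) want 1×MEM +2rd +0wr — RD_PORT → AL1|MU2|ME2|BR0|rd1|wr1
(7) want 1×BR +2rd +0wr — FU → AL1|MU2|ME2|BR0|rd1|wr1

issued = [0, 1, 3]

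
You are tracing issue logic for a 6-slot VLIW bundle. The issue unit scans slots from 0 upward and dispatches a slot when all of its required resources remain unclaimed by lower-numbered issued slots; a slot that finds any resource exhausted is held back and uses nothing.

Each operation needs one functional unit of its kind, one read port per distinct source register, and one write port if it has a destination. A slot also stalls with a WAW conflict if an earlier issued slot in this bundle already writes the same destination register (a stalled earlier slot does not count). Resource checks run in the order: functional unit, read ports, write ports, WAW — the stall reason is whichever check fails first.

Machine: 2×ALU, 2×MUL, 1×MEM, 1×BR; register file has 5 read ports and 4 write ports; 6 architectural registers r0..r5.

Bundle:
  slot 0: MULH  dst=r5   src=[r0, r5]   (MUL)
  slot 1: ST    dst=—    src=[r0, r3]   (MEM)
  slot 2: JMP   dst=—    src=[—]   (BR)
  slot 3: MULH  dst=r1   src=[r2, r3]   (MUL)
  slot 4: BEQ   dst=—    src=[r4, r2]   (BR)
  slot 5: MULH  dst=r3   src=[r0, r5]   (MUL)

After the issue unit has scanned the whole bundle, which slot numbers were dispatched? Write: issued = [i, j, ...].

[0] MUL needs rd=2 wr=1: ok; after: ALU=2 MUL=1 MEM=1 BR=1, R=3, W=3
[1] MEM needs rd=2 wr=0: ok; after: ALU=2 MUL=1 MEM=0 BR=1, R=1, W=3
[2] BR needs rd=0 wr=0: ok; after: ALU=2 MUL=1 MEM=0 BR=0, R=1, W=3
[3] MUL needs rd=2 wr=1: RD_PORT; after: ALU=2 MUL=1 MEM=0 BR=0, R=1, W=3
[4] BR needs rd=2 wr=0: FU; after: ALU=2 MUL=1 MEM=0 BR=0, R=1, W=3
[5] MUL needs rd=2 wr=1: RD_PORT; after: ALU=2 MUL=1 MEM=0 BR=0, R=1, W=3

issued = [0, 1, 2]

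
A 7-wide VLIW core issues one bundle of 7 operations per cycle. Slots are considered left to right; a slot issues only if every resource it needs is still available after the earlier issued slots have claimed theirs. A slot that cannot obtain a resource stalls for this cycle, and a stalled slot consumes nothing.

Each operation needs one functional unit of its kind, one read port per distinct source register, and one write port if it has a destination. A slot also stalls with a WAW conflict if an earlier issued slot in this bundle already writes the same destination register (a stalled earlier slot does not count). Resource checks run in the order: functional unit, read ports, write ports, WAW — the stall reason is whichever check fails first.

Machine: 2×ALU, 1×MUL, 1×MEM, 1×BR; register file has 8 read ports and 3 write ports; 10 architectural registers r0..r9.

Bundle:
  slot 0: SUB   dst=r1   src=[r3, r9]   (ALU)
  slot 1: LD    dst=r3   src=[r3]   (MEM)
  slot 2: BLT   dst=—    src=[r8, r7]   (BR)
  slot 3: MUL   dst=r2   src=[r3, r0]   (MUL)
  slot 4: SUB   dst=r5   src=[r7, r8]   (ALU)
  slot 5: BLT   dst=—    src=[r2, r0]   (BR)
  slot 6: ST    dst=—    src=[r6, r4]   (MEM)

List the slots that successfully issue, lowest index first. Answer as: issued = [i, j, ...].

#0 ALU src=r3,r9 dispatched  <A:1 Mu:1 Ld:1 B:1 rd:6 wr:2>
#1 MEM src=r3 dispatched  <A:1 Mu:1 Ld:0 B:1 rd:5 wr:1>
#2 BR src=r8,r7 dispatched  <A:1 Mu:1 Ld:0 B:0 rd:3 wr:1>
#3 MUL src=r3,r0 dispatched  <A:1 Mu:0 Ld:0 B:0 rd:1 wr:0>
#4 ALU src=r7,r8 held:RD_PORT  <A:1 Mu:0 Ld:0 B:0 rd:1 wr:0>
#5 BR src=r2,r0 held:FU  <A:1 Mu:0 Ld:0 B:0 rd:1 wr:0>
#6 MEM src=r6,r4 held:FU  <A:1 Mu:0 Ld:0 B:0 rd:1 wr:0>

issued = [0, 1, 2, 3]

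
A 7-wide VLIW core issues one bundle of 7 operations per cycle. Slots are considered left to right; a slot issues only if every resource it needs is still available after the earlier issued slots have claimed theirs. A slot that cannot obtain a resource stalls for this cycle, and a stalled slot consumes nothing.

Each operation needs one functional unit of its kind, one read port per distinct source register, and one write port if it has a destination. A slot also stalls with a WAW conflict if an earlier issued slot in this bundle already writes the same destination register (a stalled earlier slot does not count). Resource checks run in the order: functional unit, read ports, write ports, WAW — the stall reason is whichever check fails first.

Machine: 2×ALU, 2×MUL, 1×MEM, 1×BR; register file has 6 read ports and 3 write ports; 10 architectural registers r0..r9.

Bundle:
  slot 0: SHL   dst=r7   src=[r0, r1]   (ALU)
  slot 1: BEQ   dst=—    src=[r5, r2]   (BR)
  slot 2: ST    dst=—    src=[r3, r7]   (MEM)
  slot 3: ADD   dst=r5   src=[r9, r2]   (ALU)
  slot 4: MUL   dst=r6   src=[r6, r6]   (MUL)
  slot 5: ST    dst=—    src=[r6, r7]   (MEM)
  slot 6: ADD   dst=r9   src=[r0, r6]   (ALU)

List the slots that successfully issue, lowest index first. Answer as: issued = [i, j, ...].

issued = [0, 1, 2]

#0 ALU src=r0,r1 dispatched  <A:1 Mu:2 Ld:1 B:1 rd:4 wr:2>
#1 BR src=r5,r2 dispatched  <A:1 Mu:2 Ld:1 B:0 rd:2 wr:2>
#2 MEM src=r3,r7 dispatched  <A:1 Mu:2 Ld:0 B:0 rd:0 wr:2>
#3 ALU src=r9,r2 held:RD_PORT  <A:1 Mu:2 Ld:0 B:0 rd:0 wr:2>
#4 MUL src=r6,r6 held:RD_PORT  <A:1 Mu:2 Ld:0 B:0 rd:0 wr:2>
#5 MEM src=r6,r7 held:FU  <A:1 Mu:2 Ld:0 B:0 rd:0 wr:2>
#6 ALU src=r0,r6 held:RD_PORT  <A:1 Mu:2 Ld:0 B:0 rd:0 wr:2>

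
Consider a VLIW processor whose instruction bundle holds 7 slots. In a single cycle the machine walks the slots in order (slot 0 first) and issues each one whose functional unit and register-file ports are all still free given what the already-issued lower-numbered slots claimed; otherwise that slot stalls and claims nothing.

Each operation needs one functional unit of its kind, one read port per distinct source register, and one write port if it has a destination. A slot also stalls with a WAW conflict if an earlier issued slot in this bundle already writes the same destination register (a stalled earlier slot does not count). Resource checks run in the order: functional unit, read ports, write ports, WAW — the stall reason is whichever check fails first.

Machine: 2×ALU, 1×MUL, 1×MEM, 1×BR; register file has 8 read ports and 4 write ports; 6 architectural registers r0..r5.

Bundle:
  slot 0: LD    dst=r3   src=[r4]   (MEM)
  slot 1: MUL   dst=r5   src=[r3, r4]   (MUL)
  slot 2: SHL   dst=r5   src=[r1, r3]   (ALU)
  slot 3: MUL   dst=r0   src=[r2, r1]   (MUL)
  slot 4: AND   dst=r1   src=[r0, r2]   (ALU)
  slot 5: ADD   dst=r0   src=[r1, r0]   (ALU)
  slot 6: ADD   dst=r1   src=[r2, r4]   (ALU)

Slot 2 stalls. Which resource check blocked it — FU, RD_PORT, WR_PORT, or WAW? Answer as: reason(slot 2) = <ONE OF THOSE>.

reason(slot 2) = WAW

(0) want 1×MEM +1rd +1wr — yes → AL2|MU1|ME0|BR1|rd7|wr3
(1) want 1×MUL +2rd +1wr — yes → AL2|MU0|ME0|BR1|rd5|wr2
(2) want 1×ALU +2rd +1wr — WAW → AL2|MU0|ME0|BR1|rd5|wr2
(3) want 1×MUL +2rd +1wr — FU → AL2|MU0|ME0|BR1|rd5|wr2
(4) want 1×ALU +2rd +1wr — yes → AL1|MU0|ME0|BR1|rd3|wr1
(5) want 1×ALU +2rd +1wr — yes → AL0|MU0|ME0|BR1|rd1|wr0
(6) want 1×ALU +2rd +1wr — FU → AL0|MU0|ME0|BR1|rd1|wr0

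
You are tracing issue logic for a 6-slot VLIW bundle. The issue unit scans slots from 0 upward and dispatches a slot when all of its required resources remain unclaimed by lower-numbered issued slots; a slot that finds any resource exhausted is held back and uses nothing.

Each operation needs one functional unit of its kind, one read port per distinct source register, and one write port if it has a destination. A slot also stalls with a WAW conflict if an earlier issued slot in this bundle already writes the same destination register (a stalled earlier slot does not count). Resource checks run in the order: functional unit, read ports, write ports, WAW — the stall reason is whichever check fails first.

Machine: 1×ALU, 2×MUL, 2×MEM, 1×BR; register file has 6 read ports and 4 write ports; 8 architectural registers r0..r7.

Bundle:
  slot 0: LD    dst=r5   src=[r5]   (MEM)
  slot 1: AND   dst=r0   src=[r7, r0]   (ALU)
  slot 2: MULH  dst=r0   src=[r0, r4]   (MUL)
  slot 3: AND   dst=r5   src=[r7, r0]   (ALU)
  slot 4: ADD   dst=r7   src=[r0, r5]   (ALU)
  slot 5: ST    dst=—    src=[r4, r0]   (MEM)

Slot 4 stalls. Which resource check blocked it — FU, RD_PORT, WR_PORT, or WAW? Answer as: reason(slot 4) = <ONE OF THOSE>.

slot 0 (MEM): ISSUE — free A1,Mu2,Ld1,B1 rp5 wp3
slot 1 (ALU): ISSUE — free A0,Mu2,Ld1,B1 rp3 wp2
slot 2 (MUL): stall WAW — free A0,Mu2,Ld1,B1 rp3 wp2
slot 3 (ALU): stall FU — free A0,Mu2,Ld1,B1 rp3 wp2
slot 4 (ALU): stall FU — free A0,Mu2,Ld1,B1 rp3 wp2
slot 5 (MEM): ISSUE — free A0,Mu2,Ld0,B1 rp1 wp2

reason(slot 4) = FU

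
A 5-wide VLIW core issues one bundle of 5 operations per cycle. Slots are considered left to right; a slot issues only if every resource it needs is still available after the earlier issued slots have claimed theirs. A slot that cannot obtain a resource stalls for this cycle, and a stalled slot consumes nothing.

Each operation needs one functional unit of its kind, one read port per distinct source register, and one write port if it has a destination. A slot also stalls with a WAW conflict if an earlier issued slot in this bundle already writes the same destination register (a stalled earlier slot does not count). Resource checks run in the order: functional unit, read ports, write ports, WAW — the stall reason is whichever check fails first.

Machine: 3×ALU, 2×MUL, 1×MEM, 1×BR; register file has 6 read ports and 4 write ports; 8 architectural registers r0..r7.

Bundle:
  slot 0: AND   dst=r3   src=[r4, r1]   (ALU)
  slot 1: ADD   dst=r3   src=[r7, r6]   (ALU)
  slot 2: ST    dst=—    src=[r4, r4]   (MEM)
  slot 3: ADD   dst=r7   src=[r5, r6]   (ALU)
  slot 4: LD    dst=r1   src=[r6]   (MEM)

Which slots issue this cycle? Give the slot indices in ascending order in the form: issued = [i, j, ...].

(0) want 1×ALU +2rd +1wr — yes → AL2|MU2|ME1|BR1|rd4|wr3
(1) want 1×ALU +2rd +1wr — WAW → AL2|MU2|ME1|BR1|rd4|wr3
(2) want 1×MEM +1rd +0wr — yes → AL2|MU2|ME0|BR1|rd3|wr3
(3) want 1×ALU +2rd +1wr — yes → AL1|MU2|ME0|BR1|rd1|wr2
(4) want 1×MEM +1rd +1wr — FU → AL1|MU2|ME0|BR1|rd1|wr2

issued = [0, 2, 3]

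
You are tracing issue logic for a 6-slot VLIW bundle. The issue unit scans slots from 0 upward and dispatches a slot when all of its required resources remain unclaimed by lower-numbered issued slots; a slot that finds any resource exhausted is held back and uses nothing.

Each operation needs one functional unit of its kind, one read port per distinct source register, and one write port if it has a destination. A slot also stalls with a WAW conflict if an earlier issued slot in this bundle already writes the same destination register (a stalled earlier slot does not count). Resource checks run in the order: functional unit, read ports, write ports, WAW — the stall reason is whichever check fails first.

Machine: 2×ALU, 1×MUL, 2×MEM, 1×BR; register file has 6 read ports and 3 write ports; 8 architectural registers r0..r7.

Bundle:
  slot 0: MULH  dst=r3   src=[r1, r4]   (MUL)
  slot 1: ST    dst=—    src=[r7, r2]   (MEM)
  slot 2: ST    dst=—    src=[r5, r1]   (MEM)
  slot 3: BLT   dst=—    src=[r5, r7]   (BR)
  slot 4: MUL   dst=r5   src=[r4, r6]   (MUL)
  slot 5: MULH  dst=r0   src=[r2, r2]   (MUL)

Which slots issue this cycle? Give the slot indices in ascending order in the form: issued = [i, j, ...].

issued = [0, 1, 2]

#0 MUL src=r1,r4 dispatched  <A:2 Mu:0 Ld:2 B:1 rd:4 wr:2>
#1 MEM src=r7,r2 dispatched  <A:2 Mu:0 Ld:1 B:1 rd:2 wr:2>
#2 MEM src=r5,r1 dispatched  <A:2 Mu:0 Ld:0 B:1 rd:0 wr:2>
#3 BR src=r5,r7 held:RD_PORT  <A:2 Mu:0 Ld:0 B:1 rd:0 wr:2>
#4 MUL src=r4,r6 held:FU  <A:2 Mu:0 Ld:0 B:1 rd:0 wr:2>
#5 MUL src=r2,r2 held:FU  <A:2 Mu:0 Ld:0 B:1 rd:0 wr:2>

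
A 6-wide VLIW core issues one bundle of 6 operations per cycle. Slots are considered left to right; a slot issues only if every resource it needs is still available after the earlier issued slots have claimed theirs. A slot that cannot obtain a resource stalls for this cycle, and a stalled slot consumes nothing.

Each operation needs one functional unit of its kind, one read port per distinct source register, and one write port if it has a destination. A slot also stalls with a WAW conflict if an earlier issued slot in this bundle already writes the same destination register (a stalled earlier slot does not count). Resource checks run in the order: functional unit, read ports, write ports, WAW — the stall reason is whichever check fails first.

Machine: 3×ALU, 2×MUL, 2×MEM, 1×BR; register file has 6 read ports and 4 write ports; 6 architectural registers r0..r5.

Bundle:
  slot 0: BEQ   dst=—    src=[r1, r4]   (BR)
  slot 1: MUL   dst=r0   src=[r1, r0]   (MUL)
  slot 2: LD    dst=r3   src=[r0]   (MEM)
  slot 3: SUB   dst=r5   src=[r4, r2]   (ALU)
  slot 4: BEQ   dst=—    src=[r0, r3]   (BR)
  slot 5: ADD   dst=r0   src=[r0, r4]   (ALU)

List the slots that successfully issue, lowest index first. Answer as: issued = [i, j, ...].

issued = [0, 1, 2]

#0 BR src=r1,r4 dispatched  <A:3 Mu:2 Ld:2 B:0 rd:4 wr:4>
#1 MUL src=r1,r0 dispatched  <A:3 Mu:1 Ld:2 B:0 rd:2 wr:3>
#2 MEM src=r0 dispatched  <A:3 Mu:1 Ld:1 B:0 rd:1 wr:2>
#3 ALU src=r4,r2 held:RD_PORT  <A:3 Mu:1 Ld:1 B:0 rd:1 wr:2>
#4 BR src=r0,r3 held:FU  <A:3 Mu:1 Ld:1 B:0 rd:1 wr:2>
#5 ALU src=r0,r4 held:RD_PORT  <A:3 Mu:1 Ld:1 B:0 rd:1 wr:2>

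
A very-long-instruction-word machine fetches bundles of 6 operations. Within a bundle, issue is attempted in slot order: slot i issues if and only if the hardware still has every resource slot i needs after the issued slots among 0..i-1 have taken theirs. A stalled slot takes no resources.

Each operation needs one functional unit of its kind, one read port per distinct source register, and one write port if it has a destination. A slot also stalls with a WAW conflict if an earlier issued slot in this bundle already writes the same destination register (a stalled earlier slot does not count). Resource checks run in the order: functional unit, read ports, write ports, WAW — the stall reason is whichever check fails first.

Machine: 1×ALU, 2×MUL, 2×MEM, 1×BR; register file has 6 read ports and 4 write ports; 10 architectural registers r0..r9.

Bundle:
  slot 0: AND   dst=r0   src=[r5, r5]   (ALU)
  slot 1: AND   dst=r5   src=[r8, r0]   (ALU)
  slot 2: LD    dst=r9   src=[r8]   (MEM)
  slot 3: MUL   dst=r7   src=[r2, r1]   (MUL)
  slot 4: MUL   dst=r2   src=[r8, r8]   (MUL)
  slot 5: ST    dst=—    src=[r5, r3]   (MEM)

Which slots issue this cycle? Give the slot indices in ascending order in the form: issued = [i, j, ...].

issued = [0, 2, 3, 4]

  0. ALU→r0 ⇒ go  {0A/2Mu/2Ld/1B | 5r 3w}
  1. ALU→r5 ⇒ no(FU)  {0A/2Mu/2Ld/1B | 5r 3w}
  2. MEM→r9 ⇒ go  {0A/2Mu/1Ld/1B | 4r 2w}
  3. MUL→r7 ⇒ go  {0A/1Mu/1Ld/1B | 2r 1w}
  4. MUL→r2 ⇒ go  {0A/0Mu/1Ld/1B | 1r 0w}
  5. MEM ⇒ no(RD_PORT)  {0A/0Mu/1Ld/1B | 1r 0w}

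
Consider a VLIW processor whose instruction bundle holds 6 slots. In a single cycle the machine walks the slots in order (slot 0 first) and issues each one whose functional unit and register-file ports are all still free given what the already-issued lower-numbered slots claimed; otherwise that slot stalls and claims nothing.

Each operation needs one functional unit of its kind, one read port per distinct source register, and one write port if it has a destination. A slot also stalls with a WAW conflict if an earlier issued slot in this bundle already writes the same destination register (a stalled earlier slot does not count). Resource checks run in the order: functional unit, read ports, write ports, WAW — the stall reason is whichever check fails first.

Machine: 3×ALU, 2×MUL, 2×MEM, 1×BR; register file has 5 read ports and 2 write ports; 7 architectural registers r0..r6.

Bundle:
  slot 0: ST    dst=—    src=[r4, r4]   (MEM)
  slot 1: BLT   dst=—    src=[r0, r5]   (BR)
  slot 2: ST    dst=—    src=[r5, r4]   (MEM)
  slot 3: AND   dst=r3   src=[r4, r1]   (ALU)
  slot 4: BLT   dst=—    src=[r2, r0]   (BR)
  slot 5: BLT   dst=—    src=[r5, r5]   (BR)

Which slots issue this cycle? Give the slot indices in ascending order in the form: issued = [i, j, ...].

slot 0 (MEM): ISSUE — free A3,Mu2,Ld1,B1 rp4 wp2
slot 1 (BR): ISSUE — free A3,Mu2,Ld1,B0 rp2 wp2
slot 2 (MEM): ISSUE — free A3,Mu2,Ld0,B0 rp0 wp2
slot 3 (ALU): stall RD_PORT — free A3,Mu2,Ld0,B0 rp0 wp2
slot 4 (BR): stall FU — free A3,Mu2,Ld0,B0 rp0 wp2
slot 5 (BR): stall FU — free A3,Mu2,Ld0,B0 rp0 wp2

issued = [0, 1, 2]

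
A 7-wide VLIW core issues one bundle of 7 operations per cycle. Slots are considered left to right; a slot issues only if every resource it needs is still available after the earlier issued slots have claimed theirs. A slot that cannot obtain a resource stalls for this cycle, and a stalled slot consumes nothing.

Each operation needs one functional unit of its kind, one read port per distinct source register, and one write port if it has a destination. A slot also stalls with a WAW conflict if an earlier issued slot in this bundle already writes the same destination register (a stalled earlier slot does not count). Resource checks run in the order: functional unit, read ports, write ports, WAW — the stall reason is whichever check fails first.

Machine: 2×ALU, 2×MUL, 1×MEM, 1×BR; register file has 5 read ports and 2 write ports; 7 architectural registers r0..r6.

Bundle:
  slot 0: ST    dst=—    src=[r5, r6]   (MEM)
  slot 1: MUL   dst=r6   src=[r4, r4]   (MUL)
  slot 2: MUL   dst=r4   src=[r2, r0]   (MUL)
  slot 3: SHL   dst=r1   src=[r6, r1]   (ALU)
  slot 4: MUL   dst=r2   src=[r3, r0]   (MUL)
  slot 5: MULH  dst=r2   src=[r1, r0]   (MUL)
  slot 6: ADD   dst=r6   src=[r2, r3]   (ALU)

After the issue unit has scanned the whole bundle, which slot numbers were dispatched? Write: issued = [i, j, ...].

issued = [0, 1, 2]

[0] MEM needs rd=2 wr=0: ok; after: ALU=2 MUL=2 MEM=0 BR=1, R=3, W=2
[1] MUL needs rd=1 wr=1: ok; after: ALU=2 MUL=1 MEM=0 BR=1, R=2, W=1
[2] MUL needs rd=2 wr=1: ok; after: ALU=2 MUL=0 MEM=0 BR=1, R=0, W=0
[3] ALU needs rd=2 wr=1: RD_PORT; after: ALU=2 MUL=0 MEM=0 BR=1, R=0, W=0
[4] MUL needs rd=2 wr=1: FU; after: ALU=2 MUL=0 MEM=0 BR=1, R=0, W=0
[5] MUL needs rd=2 wr=1: FU; after: ALU=2 MUL=0 MEM=0 BR=1, R=0, W=0
[6] ALU needs rd=2 wr=1: RD_PORT; after: ALU=2 MUL=0 MEM=0 BR=1, R=0, W=0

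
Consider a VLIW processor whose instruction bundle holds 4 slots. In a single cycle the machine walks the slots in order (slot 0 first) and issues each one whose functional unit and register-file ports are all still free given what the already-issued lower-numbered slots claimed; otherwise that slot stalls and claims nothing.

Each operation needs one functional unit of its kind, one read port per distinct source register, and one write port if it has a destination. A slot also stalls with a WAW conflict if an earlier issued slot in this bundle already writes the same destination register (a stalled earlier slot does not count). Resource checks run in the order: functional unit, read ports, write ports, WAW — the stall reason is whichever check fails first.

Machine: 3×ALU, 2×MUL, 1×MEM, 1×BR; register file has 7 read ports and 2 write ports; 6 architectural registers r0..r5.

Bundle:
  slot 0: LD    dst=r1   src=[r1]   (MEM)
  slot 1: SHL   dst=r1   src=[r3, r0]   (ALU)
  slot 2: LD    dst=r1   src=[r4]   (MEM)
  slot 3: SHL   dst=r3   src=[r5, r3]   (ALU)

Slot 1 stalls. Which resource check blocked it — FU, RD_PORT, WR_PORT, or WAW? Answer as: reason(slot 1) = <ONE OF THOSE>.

  0. MEM→r1 ⇒ go  {3A/2Mu/0Ld/1B | 6r 1w}
  1. ALU→r1 ⇒ no(WAW)  {3A/2Mu/0Ld/1B | 6r 1w}
  2. MEM→r1 ⇒ no(FU)  {3A/2Mu/0Ld/1B | 6r 1w}
  3. ALU→r3 ⇒ go  {2A/2Mu/0Ld/1B | 4r 0w}

reason(slot 1) = WAW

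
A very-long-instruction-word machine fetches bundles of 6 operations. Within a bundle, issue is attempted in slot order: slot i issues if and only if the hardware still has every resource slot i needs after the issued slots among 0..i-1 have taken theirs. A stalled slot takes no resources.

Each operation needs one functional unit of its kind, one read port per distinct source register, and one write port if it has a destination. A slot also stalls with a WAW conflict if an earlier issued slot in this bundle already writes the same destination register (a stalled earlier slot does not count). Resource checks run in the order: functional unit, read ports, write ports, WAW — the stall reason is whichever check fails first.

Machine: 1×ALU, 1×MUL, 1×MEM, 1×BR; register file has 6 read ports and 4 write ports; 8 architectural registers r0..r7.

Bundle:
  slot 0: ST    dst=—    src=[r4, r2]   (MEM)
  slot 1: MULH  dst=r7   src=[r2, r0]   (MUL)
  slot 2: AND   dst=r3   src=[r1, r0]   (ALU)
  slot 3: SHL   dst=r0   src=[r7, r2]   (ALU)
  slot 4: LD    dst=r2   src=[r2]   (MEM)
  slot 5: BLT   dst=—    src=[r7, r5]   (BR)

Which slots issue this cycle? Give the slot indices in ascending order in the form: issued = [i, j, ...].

(0) want 1×MEM +2rd +0wr — yes → AL1|MU1|ME0|BR1|rd4|wr4
(1) want 1×MUL +2rd +1wr — yes → AL1|MU0|ME0|BR1|rd2|wr3
(2) want 1×ALU +2rd +1wr — yes → AL0|MU0|ME0|BR1|rd0|wr2
(3) want 1×ALU +2rd +1wr — FU → AL0|MU0|ME0|BR1|rd0|wr2
(4) want 1×MEM +1rd +1wr — FU → AL0|MU0|ME0|BR1|rd0|wr2
(5) want 1×BR +2rd +0wr — RD_PORT → AL0|MU0|ME0|BR1|rd0|wr2

issued = [0, 1, 2]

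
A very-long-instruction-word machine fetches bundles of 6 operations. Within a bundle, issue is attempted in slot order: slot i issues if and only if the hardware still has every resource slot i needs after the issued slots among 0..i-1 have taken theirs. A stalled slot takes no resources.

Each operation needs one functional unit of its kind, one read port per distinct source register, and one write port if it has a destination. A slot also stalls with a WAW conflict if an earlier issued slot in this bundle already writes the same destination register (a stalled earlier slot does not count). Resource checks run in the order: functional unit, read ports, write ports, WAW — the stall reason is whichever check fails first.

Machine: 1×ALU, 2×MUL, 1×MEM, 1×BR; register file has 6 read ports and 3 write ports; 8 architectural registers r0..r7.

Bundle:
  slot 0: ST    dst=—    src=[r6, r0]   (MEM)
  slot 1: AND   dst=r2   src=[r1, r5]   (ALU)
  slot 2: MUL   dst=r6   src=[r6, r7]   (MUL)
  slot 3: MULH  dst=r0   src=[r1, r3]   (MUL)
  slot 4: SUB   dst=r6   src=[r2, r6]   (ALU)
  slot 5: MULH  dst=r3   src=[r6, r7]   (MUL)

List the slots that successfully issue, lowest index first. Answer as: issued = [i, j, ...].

issued = [0, 1, 2]

(0) want 1×MEM +2rd +0wr — yes → AL1|MU2|ME0|BR1|rd4|wr3
(1) want 1×ALU +2rd +1wr — yes → AL0|MU2|ME0|BR1|rd2|wr2
(2) want 1×MUL +2rd +1wr — yes → AL0|MU1|ME0|BR1|rd0|wr1
(3) want 1×MUL +2rd +1wr — RD_PORT → AL0|MU1|ME0|BR1|rd0|wr1
(4) want 1×ALU +2rd +1wr — FU → AL0|MU1|ME0|BR1|rd0|wr1
(5) want 1×MUL +2rd +1wr — RD_PORT → AL0|MU1|ME0|BR1|rd0|wr1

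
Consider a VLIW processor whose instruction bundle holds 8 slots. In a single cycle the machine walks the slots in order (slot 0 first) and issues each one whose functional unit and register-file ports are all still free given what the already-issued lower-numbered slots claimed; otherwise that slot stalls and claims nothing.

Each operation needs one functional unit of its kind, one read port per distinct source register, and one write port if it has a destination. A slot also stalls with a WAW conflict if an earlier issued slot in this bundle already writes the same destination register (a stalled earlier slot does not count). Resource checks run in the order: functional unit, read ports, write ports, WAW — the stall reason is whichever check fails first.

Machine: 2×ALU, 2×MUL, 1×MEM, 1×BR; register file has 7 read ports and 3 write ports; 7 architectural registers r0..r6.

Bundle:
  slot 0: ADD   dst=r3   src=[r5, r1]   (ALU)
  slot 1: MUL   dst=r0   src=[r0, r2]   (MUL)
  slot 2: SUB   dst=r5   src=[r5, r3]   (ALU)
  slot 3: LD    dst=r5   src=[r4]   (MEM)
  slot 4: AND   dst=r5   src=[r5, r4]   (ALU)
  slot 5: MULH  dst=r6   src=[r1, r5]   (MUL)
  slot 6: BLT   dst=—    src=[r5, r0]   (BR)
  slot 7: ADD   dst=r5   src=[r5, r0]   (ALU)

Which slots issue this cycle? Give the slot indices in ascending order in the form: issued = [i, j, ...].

  0. ALU→r3 ⇒ go  {1A/2Mu/1Ld/1B | 5r 2w}
  1. MUL→r0 ⇒ go  {1A/1Mu/1Ld/1B | 3r 1w}
  2. ALU→r5 ⇒ go  {0A/1Mu/1Ld/1B | 1r 0w}
  3. MEM→r5 ⇒ no(WR_PORT)  {0A/1Mu/1Ld/1B | 1r 0w}
  4. ALU→r5 ⇒ no(FU)  {0A/1Mu/1Ld/1B | 1r 0w}
  5. MUL→r6 ⇒ no(RD_PORT)  {0A/1Mu/1Ld/1B | 1r 0w}
  6. BR ⇒ no(RD_PORT)  {0A/1Mu/1Ld/1B | 1r 0w}
  7. ALU→r5 ⇒ no(FU)  {0A/1Mu/1Ld/1B | 1r 0w}

issued = [0, 1, 2]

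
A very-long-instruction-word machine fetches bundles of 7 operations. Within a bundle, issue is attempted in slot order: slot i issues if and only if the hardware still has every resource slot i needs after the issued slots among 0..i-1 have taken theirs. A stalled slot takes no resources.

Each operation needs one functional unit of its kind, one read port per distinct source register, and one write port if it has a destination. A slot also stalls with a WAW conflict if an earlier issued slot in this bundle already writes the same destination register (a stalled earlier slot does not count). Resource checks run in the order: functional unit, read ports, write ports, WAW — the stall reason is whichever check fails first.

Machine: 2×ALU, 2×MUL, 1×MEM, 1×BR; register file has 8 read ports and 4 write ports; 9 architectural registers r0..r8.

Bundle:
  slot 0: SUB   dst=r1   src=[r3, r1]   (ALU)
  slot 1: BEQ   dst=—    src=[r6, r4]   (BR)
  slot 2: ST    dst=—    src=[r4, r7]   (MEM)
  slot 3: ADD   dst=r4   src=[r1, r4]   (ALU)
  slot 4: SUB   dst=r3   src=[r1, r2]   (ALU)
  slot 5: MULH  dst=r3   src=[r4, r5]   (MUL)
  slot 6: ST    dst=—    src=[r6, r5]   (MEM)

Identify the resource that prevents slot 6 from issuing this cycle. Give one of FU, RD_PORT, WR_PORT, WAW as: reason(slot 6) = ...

slot 0 (ALU): ISSUE — free A1,Mu2,Ld1,B1 rp6 wp3
slot 1 (BR): ISSUE — free A1,Mu2,Ld1,B0 rp4 wp3
slot 2 (MEM): ISSUE — free A1,Mu2,Ld0,B0 rp2 wp3
slot 3 (ALU): ISSUE — free A0,Mu2,Ld0,B0 rp0 wp2
slot 4 (ALU): stall FU — free A0,Mu2,Ld0,B0 rp0 wp2
slot 5 (MUL): stall RD_PORT — free A0,Mu2,Ld0,B0 rp0 wp2
slot 6 (MEM): stall FU — free A0,Mu2,Ld0,B0 rp0 wp2

reason(slot 6) = FU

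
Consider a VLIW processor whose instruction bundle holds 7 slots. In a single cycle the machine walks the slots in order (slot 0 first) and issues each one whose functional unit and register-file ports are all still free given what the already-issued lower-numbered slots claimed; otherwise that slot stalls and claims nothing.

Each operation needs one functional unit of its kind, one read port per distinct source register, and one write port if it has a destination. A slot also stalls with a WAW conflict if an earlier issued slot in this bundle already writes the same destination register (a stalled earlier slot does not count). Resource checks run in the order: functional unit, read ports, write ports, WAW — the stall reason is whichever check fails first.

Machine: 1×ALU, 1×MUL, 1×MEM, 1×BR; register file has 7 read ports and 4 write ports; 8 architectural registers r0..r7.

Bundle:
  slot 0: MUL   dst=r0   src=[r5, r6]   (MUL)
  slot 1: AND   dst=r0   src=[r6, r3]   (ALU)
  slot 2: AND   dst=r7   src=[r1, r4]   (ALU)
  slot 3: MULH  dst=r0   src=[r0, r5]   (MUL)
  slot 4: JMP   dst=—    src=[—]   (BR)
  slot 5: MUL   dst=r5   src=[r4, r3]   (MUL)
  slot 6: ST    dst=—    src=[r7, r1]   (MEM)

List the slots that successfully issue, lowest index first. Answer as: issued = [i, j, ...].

issued = [0, 2, 4, 6]

  0. MUL→r0 ⇒ go  {1A/0Mu/1Ld/1B | 5r 3w}
  1. ALU→r0 ⇒ no(WAW)  {1A/0Mu/1Ld/1B | 5r 3w}
  2. ALU→r7 ⇒ go  {0A/0Mu/1Ld/1B | 3r 2w}
  3. MUL→r0 ⇒ no(FU)  {0A/0Mu/1Ld/1B | 3r 2w}
  4. BR ⇒ go  {0A/0Mu/1Ld/0B | 3r 2w}
  5. MUL→r5 ⇒ no(FU)  {0A/0Mu/1Ld/0B | 3r 2w}
  6. MEM ⇒ go  {0A/0Mu/0Ld/0B | 1r 2w}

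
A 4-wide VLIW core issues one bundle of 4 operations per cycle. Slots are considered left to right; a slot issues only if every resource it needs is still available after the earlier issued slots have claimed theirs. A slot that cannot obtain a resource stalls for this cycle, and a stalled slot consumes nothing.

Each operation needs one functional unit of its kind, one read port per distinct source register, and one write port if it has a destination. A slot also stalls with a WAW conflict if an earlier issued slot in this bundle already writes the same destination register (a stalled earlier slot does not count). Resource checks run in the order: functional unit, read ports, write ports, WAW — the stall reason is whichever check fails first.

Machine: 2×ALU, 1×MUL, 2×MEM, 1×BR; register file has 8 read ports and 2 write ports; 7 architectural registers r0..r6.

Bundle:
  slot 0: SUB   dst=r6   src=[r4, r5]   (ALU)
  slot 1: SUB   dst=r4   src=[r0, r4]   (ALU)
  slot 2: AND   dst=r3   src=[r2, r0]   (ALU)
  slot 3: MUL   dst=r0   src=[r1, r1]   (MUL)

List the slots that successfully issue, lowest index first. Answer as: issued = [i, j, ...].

issued = [0, 1]

  0. ALU→r6 ⇒ go  {1A/1Mu/2Ld/1B | 6r 1w}
  1. ALU→r4 ⇒ go  {0A/1Mu/2Ld/1B | 4r 0w}
  2. ALU→r3 ⇒ no(FU)  {0A/1Mu/2Ld/1B | 4r 0w}
  3. MUL→r0 ⇒ no(WR_PORT)  {0A/1Mu/2Ld/1B | 4r 0w}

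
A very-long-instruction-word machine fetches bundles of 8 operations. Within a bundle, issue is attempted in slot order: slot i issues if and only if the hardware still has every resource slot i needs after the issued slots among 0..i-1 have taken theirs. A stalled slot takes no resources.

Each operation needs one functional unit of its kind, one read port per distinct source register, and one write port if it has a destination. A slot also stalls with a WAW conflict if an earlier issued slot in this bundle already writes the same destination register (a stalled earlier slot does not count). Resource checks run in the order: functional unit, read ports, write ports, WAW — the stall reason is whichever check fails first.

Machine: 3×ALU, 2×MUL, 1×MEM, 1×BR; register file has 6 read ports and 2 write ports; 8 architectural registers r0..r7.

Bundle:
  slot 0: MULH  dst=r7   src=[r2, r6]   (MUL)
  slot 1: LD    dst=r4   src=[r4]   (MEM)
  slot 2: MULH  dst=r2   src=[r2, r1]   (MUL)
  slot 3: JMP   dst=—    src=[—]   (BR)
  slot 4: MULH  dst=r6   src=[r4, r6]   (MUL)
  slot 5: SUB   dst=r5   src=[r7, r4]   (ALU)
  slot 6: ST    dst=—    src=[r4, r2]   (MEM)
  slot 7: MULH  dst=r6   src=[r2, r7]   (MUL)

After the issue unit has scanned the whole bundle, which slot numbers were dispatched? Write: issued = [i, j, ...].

issued = [0, 1, 3]

  0. MUL→r7 ⇒ go  {3A/1Mu/1Ld/1B | 4r 1w}
  1. MEM→r4 ⇒ go  {3A/1Mu/0Ld/1B | 3r 0w}
  2. MUL→r2 ⇒ no(WR_PORT)  {3A/1Mu/0Ld/1B | 3r 0w}
  3. BR ⇒ go  {3A/1Mu/0Ld/0B | 3r 0w}
  4. MUL→r6 ⇒ no(WR_PORT)  {3A/1Mu/0Ld/0B | 3r 0w}
  5. ALU→r5 ⇒ no(WR_PORT)  {3A/1Mu/0Ld/0B | 3r 0w}
  6. MEM ⇒ no(FU)  {3A/1Mu/0Ld/0B | 3r 0w}
  7. MUL→r6 ⇒ no(WR_PORT)  {3A/1Mu/0Ld/0B | 3r 0w}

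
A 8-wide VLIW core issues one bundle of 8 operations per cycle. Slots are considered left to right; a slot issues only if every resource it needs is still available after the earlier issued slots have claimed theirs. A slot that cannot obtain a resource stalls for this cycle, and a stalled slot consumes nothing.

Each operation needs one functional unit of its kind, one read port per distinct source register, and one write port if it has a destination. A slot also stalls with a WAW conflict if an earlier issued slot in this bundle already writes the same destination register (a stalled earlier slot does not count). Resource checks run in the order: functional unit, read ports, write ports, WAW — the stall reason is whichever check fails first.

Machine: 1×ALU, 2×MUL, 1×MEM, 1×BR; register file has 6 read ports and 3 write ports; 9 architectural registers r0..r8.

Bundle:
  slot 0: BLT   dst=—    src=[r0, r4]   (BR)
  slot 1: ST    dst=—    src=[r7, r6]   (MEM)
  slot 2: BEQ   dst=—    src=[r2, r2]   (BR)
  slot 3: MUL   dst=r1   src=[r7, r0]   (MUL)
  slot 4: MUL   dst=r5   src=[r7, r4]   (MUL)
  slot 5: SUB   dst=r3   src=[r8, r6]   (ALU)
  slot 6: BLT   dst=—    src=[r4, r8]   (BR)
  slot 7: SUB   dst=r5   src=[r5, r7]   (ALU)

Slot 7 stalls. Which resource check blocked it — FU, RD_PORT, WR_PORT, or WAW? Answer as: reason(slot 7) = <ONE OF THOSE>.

  0. BR ⇒ go  {1A/2Mu/1Ld/0B | 4r 3w}
  1. MEM ⇒ go  {1A/2Mu/0Ld/0B | 2r 3w}
  2. BR ⇒ no(FU)  {1A/2Mu/0Ld/0B | 2r 3w}
  3. MUL→r1 ⇒ go  {1A/1Mu/0Ld/0B | 0r 2w}
  4. MUL→r5 ⇒ no(RD_PORT)  {1A/1Mu/0Ld/0B | 0r 2w}
  5. ALU→r3 ⇒ no(RD_PORT)  {1A/1Mu/0Ld/0B | 0r 2w}
  6. BR ⇒ no(FU)  {1A/1Mu/0Ld/0B | 0r 2w}
  7. ALU→r5 ⇒ no(RD_PORT)  {1A/1Mu/0Ld/0B | 0r 2w}

reason(slot 7) = RD_PORT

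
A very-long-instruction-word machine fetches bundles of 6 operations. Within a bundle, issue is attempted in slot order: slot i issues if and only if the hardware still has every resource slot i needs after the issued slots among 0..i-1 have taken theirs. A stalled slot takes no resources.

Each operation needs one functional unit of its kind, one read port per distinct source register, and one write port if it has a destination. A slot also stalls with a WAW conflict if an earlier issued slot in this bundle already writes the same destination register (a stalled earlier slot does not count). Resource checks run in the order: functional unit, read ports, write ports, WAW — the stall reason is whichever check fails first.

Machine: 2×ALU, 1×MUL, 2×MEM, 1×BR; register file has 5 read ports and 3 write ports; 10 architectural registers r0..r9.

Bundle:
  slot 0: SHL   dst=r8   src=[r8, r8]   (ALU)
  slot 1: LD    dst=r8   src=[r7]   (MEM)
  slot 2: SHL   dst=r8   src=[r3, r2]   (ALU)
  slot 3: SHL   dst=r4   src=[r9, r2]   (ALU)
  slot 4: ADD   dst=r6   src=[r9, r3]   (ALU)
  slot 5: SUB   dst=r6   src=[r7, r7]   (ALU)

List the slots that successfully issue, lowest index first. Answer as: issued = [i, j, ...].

#0 ALU src=r8,r8 dispatched  <A:1 Mu:1 Ld:2 B:1 rd:4 wr:2>
#1 MEM src=r7 held:WAW  <A:1 Mu:1 Ld:2 B:1 rd:4 wr:2>
#2 ALU src=r3,r2 held:WAW  <A:1 Mu:1 Ld:2 B:1 rd:4 wr:2>
#3 ALU src=r9,r2 dispatched  <A:0 Mu:1 Ld:2 B:1 rd:2 wr:1>
#4 ALU src=r9,r3 held:FU  <A:0 Mu:1 Ld:2 B:1 rd:2 wr:1>
#5 ALU src=r7,r7 held:FU  <A:0 Mu:1 Ld:2 B:1 rd:2 wr:1>

issued = [0, 3]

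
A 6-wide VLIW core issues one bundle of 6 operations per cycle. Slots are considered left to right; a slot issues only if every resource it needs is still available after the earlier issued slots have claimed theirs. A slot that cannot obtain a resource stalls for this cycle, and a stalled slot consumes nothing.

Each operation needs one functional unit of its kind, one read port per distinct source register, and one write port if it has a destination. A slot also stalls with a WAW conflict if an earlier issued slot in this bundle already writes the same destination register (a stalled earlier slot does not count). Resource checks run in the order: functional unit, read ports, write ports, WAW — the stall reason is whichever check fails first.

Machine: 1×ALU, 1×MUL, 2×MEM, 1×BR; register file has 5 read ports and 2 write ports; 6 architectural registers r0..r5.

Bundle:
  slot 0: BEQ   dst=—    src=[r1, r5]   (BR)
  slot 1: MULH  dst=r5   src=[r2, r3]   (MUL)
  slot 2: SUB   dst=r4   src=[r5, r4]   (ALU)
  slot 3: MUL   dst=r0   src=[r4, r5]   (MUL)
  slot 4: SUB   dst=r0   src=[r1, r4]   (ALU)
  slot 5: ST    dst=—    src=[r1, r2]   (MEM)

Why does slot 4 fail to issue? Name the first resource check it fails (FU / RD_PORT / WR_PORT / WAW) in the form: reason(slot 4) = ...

slot 0 (BR): ISSUE — free A1,Mu1,Ld2,B0 rp3 wp2
slot 1 (MUL): ISSUE — free A1,Mu0,Ld2,B0 rp1 wp1
slot 2 (ALU): stall RD_PORT — free A1,Mu0,Ld2,B0 rp1 wp1
slot 3 (MUL): stall FU — free A1,Mu0,Ld2,B0 rp1 wp1
slot 4 (ALU): stall RD_PORT — free A1,Mu0,Ld2,B0 rp1 wp1
slot 5 (MEM): stall RD_PORT — free A1,Mu0,Ld2,B0 rp1 wp1

reason(slot 4) = RD_PORT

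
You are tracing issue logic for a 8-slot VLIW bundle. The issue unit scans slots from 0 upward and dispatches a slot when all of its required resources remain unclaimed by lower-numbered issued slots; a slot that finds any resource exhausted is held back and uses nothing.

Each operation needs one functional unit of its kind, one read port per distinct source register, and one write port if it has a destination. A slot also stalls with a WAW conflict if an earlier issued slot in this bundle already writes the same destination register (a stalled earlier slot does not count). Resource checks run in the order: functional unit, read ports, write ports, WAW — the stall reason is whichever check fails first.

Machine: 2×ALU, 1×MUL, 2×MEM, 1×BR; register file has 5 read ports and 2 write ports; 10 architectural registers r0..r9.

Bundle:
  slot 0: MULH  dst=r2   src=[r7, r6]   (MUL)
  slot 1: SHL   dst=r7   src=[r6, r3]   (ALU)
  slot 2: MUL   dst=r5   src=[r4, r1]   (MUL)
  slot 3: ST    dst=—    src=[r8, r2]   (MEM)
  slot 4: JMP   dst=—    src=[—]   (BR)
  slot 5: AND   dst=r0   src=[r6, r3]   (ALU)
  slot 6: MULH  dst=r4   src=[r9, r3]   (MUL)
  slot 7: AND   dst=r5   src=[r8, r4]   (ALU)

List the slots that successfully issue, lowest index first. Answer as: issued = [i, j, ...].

issued = [0, 1, 4]

[0] MUL needs rd=2 wr=1: ok; after: ALU=2 MUL=0 MEM=2 BR=1, R=3, W=1
[1] ALU needs rd=2 wr=1: ok; after: ALU=1 MUL=0 MEM=2 BR=1, R=1, W=0
[2] MUL needs rd=2 wr=1: FU; after: ALU=1 MUL=0 MEM=2 BR=1, R=1, W=0
[3] MEM needs rd=2 wr=0: RD_PORT; after: ALU=1 MUL=0 MEM=2 BR=1, R=1, W=0
[4] BR needs rd=0 wr=0: ok; after: ALU=1 MUL=0 MEM=2 BR=0, R=1, W=0
[5] ALU needs rd=2 wr=1: RD_PORT; after: ALU=1 MUL=0 MEM=2 BR=0, R=1, W=0
[6] MUL needs rd=2 wr=1: FU; after: ALU=1 MUL=0 MEM=2 BR=0, R=1, W=0
[7] ALU needs rd=2 wr=1: RD_PORT; after: ALU=1 MUL=0 MEM=2 BR=0, R=1, W=0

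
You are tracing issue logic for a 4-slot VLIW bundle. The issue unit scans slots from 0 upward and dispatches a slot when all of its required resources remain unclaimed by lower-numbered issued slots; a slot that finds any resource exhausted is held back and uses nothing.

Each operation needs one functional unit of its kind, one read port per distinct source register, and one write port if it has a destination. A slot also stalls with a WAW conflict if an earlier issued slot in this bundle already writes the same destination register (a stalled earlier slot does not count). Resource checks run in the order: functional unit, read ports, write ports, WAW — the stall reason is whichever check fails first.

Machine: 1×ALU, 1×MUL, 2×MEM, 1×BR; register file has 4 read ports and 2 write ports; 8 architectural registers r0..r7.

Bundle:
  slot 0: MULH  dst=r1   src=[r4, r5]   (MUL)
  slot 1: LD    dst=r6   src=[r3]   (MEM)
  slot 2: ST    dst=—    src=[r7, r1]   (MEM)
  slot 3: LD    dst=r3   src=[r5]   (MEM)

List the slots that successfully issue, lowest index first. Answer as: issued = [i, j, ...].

issued = [0, 1]

  0. MUL→r1 ⇒ go  {1A/0Mu/2Ld/1B | 2r 1w}
  1. MEM→r6 ⇒ go  {1A/0Mu/1Ld/1B | 1r 0w}
  2. MEM ⇒ no(RD_PORT)  {1A/0Mu/1Ld/1B | 1r 0w}
  3. MEM→r3 ⇒ no(WR_PORT)  {1A/0Mu/1Ld/1B | 1r 0w}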